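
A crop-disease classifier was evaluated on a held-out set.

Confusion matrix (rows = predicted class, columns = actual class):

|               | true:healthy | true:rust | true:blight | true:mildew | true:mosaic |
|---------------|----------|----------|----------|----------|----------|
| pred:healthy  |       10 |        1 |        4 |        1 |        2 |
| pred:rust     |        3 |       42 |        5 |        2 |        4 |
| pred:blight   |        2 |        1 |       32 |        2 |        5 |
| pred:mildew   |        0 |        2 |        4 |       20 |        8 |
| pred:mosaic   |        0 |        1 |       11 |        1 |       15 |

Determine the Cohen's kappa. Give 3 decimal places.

Observed agreement pₒ = trace/N = 119/178 = 0.6685
Expected agreement pₑ = Σ (rowᵢ·colᵢ)/N² = (15·18 + 47·56 + 56·42 + 26·34 + 34·28)/178² = 0.2238
κ = (pₒ − pₑ)/(1 − pₑ) = (0.6685 − 0.2238)/(1 − 0.2238) = 0.573

0.573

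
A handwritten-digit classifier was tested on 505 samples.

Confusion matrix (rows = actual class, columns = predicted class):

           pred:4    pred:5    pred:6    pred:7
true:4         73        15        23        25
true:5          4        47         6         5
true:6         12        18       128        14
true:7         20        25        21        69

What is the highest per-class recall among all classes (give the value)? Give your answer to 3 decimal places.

0.758

Per-class recall (TP/(TP+FN)):
  4: TP=73, FN=15+23+25=63 → 73/136 = 0.5368
  5: TP=47, FN=4+6+5=15 → 47/62 = 0.7581
  6: TP=128, FN=12+18+14=44 → 128/172 = 0.7442
  7: TP=69, FN=20+25+21=66 → 69/135 = 0.5111
Highest is class '5' with recall = 0.758.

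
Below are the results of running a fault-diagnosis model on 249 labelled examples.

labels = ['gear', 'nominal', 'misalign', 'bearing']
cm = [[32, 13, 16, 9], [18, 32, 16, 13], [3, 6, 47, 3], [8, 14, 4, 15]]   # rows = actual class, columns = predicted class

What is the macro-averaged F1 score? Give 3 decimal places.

0.491

Per-class F1 score (2·TP/(2·TP+FP+FN)):
  gear: TP=32, FP=18+3+8=29, FN=13+16+9=38 → 64/131 = 0.4885
  nominal: TP=32, FP=13+6+14=33, FN=18+16+13=47 → 64/144 = 0.4444
  misalign: TP=47, FP=16+16+4=36, FN=3+6+3=12 → 94/142 = 0.6620
  bearing: TP=15, FP=9+13+3=25, FN=8+14+4=26 → 30/81 = 0.3704
Macro-F1 score = mean = (0.4885 + 0.4444 + 0.6620 + 0.3704) / 4 = 0.491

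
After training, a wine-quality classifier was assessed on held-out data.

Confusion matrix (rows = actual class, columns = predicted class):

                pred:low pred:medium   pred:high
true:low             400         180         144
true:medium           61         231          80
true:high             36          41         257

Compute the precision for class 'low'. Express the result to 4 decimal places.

Take TP from the diagonal, FP from the rest of the 'low' prediction marginal, FN from the rest of the 'low' actual marginal.
precision = TP/(TP+FP).
low: TP=400, FP=61+36=97 → 400/497 = 0.80483

0.8048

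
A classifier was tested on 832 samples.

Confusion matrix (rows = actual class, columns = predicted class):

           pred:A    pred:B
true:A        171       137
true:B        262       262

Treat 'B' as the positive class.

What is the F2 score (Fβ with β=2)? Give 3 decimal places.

0.525

Fβ = (1+β²)·TP / ((1+β²)·TP + β²·FN + FP), with β²=4
= 5·262 / (5·262 + 4·262 + 137) = 0.525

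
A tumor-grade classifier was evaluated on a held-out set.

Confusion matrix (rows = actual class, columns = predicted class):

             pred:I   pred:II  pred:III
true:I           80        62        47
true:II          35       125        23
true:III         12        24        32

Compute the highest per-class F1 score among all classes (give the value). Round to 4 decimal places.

0.6345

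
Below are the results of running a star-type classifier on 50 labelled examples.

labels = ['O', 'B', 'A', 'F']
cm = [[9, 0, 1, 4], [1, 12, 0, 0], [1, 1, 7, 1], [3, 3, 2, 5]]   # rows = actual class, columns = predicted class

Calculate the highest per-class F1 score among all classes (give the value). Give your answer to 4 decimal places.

Per-class F1 score (2·TP/(2·TP+FP+FN)):
  O: TP=9, FP=1+1+3=5, FN=0+1+4=5 → 18/28 = 0.64286
  B: TP=12, FP=0+1+3=4, FN=1+0+0=1 → 24/29 = 0.82759
  A: TP=7, FP=1+0+2=3, FN=1+1+1=3 → 14/20 = 0.70000
  F: TP=5, FP=4+0+1=5, FN=3+3+2=8 → 10/23 = 0.43478
Highest is class 'B' with F1 score = 0.8276.

0.8276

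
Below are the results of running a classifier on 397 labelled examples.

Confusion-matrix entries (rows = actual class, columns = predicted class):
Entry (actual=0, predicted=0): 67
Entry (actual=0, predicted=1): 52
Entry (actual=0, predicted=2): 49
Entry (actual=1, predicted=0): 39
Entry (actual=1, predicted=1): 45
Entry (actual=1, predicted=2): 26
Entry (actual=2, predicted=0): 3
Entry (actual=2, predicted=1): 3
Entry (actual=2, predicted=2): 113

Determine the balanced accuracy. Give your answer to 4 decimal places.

0.5858

Balanced accuracy = mean of per-class recall.
  0: recall = 67/168 = 0.39881
  1: recall = 45/110 = 0.40909
  2: recall = 113/119 = 0.94958
Mean = (0.39881 + 0.40909 + 0.94958) / 3 = 0.5858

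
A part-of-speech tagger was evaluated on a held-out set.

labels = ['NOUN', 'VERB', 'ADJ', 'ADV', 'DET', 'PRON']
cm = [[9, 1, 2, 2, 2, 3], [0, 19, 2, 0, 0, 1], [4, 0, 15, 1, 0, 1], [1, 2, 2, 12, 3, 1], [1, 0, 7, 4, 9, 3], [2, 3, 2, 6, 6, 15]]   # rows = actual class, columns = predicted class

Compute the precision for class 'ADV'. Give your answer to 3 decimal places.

0.480

Take TP from the diagonal, FP from the rest of the 'ADV' prediction marginal, FN from the rest of the 'ADV' actual marginal.
precision = TP/(TP+FP).
ADV: TP=12, FP=2+0+1+4+6=13 → 12/25 = 0.4800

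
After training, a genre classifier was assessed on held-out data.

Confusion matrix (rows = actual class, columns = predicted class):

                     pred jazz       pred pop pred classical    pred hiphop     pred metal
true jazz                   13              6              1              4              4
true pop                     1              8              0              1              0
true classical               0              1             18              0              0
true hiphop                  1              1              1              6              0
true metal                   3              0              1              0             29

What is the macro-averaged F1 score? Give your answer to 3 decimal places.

0.712

Per-class F1 score (2·TP/(2·TP+FP+FN)):
  jazz: TP=13, FP=1+0+1+3=5, FN=6+1+4+4=15 → 26/46 = 0.5652
  pop: TP=8, FP=6+1+1+0=8, FN=1+0+1+0=2 → 16/26 = 0.6154
  classical: TP=18, FP=1+0+1+1=3, FN=0+1+0+0=1 → 36/40 = 0.9000
  hiphop: TP=6, FP=4+1+0+0=5, FN=1+1+1+0=3 → 12/20 = 0.6000
  metal: TP=29, FP=4+0+0+0=4, FN=3+0+1+0=4 → 58/66 = 0.8788
Macro-F1 score = mean = (0.5652 + 0.6154 + 0.9000 + 0.6000 + 0.8788) / 5 = 0.712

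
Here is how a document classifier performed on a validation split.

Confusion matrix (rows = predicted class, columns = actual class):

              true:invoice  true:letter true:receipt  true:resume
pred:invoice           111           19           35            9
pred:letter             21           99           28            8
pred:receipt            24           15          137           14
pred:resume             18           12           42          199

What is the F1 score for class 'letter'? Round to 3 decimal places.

0.658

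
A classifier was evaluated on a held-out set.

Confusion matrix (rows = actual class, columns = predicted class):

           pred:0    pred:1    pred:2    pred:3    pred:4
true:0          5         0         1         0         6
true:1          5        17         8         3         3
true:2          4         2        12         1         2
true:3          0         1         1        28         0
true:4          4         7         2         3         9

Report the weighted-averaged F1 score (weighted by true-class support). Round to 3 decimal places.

Per-class F1 score (2·TP/(2·TP+FP+FN)):
  0: TP=5, FP=5+4+0+4=13, FN=0+1+0+6=7 → 10/30 = 0.3333
  1: TP=17, FP=0+2+1+7=10, FN=5+8+3+3=19 → 34/63 = 0.5397
  2: TP=12, FP=1+8+1+2=12, FN=4+2+1+2=9 → 24/45 = 0.5333
  3: TP=28, FP=0+3+1+3=7, FN=0+1+1+0=2 → 56/65 = 0.8615
  4: TP=9, FP=6+3+2+0=11, FN=4+7+2+3=16 → 18/45 = 0.4000
Weighted-F1 score = Σ (supportᵢ/N)·F1 scoreᵢ with N=124: (12/124)·0.3333 + (36/124)·0.5397 + (21/124)·0.5333 + (30/124)·0.8615 + (25/124)·0.4000 = 0.568

0.568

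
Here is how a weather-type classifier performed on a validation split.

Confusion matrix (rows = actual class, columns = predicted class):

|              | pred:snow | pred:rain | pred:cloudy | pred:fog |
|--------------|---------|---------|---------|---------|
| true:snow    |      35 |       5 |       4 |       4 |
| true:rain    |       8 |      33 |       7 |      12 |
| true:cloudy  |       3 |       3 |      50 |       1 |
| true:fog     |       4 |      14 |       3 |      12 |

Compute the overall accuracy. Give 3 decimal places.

0.657

Accuracy = trace / total = (35+33+50+12=130) / 198 = 130/198 = 0.657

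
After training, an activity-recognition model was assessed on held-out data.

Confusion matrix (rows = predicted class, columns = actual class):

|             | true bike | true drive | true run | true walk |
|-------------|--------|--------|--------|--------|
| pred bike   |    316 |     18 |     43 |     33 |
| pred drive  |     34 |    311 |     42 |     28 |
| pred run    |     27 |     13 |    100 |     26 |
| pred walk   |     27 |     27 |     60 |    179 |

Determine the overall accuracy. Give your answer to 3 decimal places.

0.706

Accuracy = trace / total = (316+311+100+179=906) / 1284 = 906/1284 = 0.706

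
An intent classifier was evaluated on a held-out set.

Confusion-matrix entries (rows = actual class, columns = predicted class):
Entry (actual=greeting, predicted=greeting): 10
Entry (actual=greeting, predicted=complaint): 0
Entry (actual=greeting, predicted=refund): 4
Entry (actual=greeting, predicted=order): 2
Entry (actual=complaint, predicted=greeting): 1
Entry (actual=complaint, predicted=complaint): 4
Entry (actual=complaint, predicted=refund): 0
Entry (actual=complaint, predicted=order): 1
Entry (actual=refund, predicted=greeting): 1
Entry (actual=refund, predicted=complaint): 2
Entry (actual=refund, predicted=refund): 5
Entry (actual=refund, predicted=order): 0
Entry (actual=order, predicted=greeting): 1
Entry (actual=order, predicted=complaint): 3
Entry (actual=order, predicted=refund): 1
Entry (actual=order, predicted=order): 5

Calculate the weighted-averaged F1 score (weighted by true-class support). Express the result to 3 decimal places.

Per-class F1 score (2·TP/(2·TP+FP+FN)):
  greeting: TP=10, FP=1+1+1=3, FN=0+4+2=6 → 20/29 = 0.6897
  complaint: TP=4, FP=0+2+3=5, FN=1+0+1=2 → 8/15 = 0.5333
  refund: TP=5, FP=4+0+1=5, FN=1+2+0=3 → 10/18 = 0.5556
  order: TP=5, FP=2+1+0=3, FN=1+3+1=5 → 10/18 = 0.5556
Weighted-F1 score = Σ (supportᵢ/N)·F1 scoreᵢ with N=40: (16/40)·0.6897 + (6/40)·0.5333 + (8/40)·0.5556 + (10/40)·0.5556 = 0.606

0.606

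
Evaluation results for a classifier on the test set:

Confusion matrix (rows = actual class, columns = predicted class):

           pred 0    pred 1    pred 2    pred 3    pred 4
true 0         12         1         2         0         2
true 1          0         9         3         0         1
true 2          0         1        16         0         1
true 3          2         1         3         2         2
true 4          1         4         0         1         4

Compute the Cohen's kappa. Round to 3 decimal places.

Observed agreement pₒ = trace/N = 43/68 = 0.6324
Expected agreement pₑ = Σ (rowᵢ·colᵢ)/N² = (17·15 + 13·16 + 18·24 + 10·3 + 10·10)/68² = 0.2217
κ = (pₒ − pₑ)/(1 − pₑ) = (0.6324 − 0.2217)/(1 − 0.2217) = 0.528

0.528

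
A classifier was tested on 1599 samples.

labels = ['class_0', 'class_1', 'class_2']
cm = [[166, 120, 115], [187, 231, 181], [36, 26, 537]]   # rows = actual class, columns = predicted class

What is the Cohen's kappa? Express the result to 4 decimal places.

Observed agreement pₒ = trace/N = 934/1599 = 0.58412
Expected agreement pₑ = Σ (rowᵢ·colᵢ)/N² = (401·389 + 599·377 + 599·833)/1599² = 0.34448
κ = (pₒ − pₑ)/(1 − pₑ) = (0.58412 − 0.34448)/(1 − 0.34448) = 0.3656

0.3656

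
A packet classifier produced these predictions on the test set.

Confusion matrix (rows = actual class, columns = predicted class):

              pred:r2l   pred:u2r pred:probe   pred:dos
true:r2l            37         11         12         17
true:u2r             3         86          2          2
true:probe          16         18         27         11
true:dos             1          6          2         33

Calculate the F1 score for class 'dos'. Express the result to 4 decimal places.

Take TP from the diagonal, FP from the rest of the 'dos' prediction marginal, FN from the rest of the 'dos' actual marginal.
F1 score = 2·TP/(2·TP+FP+FN).
dos: TP=33, FP=17+2+11=30, FN=1+6+2=9 → 66/105 = 0.62857

0.6286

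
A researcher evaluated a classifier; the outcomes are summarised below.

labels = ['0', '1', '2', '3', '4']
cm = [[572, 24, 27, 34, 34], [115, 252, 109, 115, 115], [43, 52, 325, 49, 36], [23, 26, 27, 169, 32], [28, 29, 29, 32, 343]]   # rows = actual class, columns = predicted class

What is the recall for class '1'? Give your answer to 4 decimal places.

One-vs-rest for '1': TP = diagonal; FP = other classes predicted '1'; FN = '1' predicted as other.
recall = TP/(TP+FN).
1: TP=252, FN=115+109+115+115=454 → 252/706 = 0.35694

0.3569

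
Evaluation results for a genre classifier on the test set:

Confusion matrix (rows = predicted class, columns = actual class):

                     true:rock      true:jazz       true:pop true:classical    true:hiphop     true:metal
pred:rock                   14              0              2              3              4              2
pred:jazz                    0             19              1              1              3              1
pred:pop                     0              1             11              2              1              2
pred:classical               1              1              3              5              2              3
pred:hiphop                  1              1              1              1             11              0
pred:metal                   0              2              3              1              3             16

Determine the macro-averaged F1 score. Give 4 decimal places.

0.6019

Per-class F1 score (2·TP/(2·TP+FP+FN)):
  rock: TP=14, FP=0+2+3+4+2=11, FN=0+0+1+1+0=2 → 28/41 = 0.68293
  jazz: TP=19, FP=0+1+1+3+1=6, FN=0+1+1+1+2=5 → 38/49 = 0.77551
  pop: TP=11, FP=0+1+2+1+2=6, FN=2+1+3+1+3=10 → 22/38 = 0.57895
  classical: TP=5, FP=1+1+3+2+3=10, FN=3+1+2+1+1=8 → 10/28 = 0.35714
  hiphop: TP=11, FP=1+1+1+1+0=4, FN=4+3+1+2+3=13 → 22/39 = 0.56410
  metal: TP=16, FP=0+2+3+1+3=9, FN=2+1+2+3+0=8 → 32/49 = 0.65306
Macro-F1 score = mean = (0.68293 + 0.77551 + 0.57895 + 0.35714 + 0.56410 + 0.65306) / 6 = 0.6019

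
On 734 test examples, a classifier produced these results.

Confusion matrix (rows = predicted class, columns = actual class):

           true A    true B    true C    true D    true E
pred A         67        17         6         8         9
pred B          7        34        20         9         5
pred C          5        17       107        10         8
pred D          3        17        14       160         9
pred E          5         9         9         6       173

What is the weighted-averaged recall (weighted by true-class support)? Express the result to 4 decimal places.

0.7371

Per-class recall (TP/(TP+FN)):
  A: TP=67, FN=7+5+3+5=20 → 67/87 = 0.77011
  B: TP=34, FN=17+17+17+9=60 → 34/94 = 0.36170
  C: TP=107, FN=6+20+14+9=49 → 107/156 = 0.68590
  D: TP=160, FN=8+9+10+6=33 → 160/193 = 0.82902
  E: TP=173, FN=9+5+8+9=31 → 173/204 = 0.84804
Weighted-recall = Σ (supportᵢ/N)·recallᵢ with N=734: (87/734)·0.77011 + (94/734)·0.36170 + (156/734)·0.68590 + (193/734)·0.82902 + (204/734)·0.84804 = 0.7371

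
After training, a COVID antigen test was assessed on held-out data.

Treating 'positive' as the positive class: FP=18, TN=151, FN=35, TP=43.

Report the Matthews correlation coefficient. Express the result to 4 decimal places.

0.4794

MCC = (TP·TN − FP·FN) / √((TP+FP)(TP+FN)(TN+FP)(TN+FN))
Numerator = 43·151 − 18·35 = 5863
Denominator = √(61·78·169·186) = √149562972 = 12229.5941
MCC = 5863 / 12229.5941 = 0.4794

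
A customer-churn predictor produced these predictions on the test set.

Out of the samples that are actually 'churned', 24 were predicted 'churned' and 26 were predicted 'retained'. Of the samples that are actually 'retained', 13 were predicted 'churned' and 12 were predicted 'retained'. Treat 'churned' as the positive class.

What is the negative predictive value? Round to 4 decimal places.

0.3158

NPV = TN/(TN+FN) = 12/(12+26) = 0.3158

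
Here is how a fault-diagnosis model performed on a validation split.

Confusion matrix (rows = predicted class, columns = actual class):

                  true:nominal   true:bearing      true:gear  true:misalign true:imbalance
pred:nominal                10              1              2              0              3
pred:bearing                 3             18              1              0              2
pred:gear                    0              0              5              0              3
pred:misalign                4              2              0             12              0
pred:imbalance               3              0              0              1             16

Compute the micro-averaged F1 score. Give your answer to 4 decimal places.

Micro-averaging pools counts across classes: ΣTP=61, ΣFP=25, ΣFN=25.
Micro-F1 score = 2·TP/(2·TP+FP+FN) on pooled counts = 0.7093 (equals overall accuracy in single-label multiclass).

0.7093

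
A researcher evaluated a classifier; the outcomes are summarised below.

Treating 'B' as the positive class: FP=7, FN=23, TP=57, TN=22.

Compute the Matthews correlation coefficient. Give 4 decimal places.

0.4228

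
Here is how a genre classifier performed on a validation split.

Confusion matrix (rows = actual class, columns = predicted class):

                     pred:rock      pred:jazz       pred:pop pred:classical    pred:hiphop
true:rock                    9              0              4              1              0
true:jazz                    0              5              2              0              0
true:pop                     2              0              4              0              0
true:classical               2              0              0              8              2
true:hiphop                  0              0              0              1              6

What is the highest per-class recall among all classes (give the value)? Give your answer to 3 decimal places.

0.857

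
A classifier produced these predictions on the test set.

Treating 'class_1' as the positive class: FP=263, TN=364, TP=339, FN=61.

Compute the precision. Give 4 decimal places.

Precision = TP/(TP+FP) = 339/(339+263) = 339/602 = 0.5631

0.5631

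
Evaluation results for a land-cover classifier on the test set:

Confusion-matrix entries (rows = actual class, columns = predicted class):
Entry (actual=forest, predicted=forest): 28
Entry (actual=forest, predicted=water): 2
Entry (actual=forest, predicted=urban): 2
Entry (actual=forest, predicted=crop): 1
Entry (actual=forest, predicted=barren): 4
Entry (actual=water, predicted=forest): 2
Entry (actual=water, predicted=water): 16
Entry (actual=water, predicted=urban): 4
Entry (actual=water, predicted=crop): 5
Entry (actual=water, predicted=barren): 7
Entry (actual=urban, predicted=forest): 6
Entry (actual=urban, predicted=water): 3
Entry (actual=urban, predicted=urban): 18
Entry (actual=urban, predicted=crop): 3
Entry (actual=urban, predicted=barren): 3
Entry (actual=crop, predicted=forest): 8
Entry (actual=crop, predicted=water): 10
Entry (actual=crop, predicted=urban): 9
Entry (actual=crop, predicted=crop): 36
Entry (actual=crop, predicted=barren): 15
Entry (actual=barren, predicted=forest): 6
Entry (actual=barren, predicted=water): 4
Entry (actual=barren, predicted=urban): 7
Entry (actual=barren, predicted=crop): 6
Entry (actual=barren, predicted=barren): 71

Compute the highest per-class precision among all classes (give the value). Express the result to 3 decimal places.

0.710

Per-class precision (TP/(TP+FP)):
  forest: TP=28, FP=2+6+8+6=22 → 28/50 = 0.5600
  water: TP=16, FP=2+3+10+4=19 → 16/35 = 0.4571
  urban: TP=18, FP=2+4+9+7=22 → 18/40 = 0.4500
  crop: TP=36, FP=1+5+3+6=15 → 36/51 = 0.7059
  barren: TP=71, FP=4+7+3+15=29 → 71/100 = 0.7100
Highest is class 'barren' with precision = 0.710.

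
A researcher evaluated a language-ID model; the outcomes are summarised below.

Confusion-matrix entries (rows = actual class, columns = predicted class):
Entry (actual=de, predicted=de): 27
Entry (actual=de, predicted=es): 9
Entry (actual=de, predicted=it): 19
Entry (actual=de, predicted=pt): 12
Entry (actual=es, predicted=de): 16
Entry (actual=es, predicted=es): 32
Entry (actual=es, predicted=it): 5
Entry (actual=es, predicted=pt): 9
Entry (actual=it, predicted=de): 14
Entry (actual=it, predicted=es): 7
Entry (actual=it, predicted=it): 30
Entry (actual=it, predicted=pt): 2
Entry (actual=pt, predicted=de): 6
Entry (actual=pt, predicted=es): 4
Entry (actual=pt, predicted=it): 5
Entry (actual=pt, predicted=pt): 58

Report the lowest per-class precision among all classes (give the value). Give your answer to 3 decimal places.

Per-class precision (TP/(TP+FP)):
  de: TP=27, FP=16+14+6=36 → 27/63 = 0.4286
  es: TP=32, FP=9+7+4=20 → 32/52 = 0.6154
  it: TP=30, FP=19+5+5=29 → 30/59 = 0.5085
  pt: TP=58, FP=12+9+2=23 → 58/81 = 0.7160
Lowest is class 'de' with precision = 0.429.

0.429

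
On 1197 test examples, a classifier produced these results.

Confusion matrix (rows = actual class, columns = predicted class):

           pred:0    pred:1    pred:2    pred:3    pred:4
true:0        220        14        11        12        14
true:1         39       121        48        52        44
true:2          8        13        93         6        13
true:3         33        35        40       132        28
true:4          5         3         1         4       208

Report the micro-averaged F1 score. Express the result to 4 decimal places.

Micro-averaging pools counts across classes: ΣTP=774, ΣFP=423, ΣFN=423.
Micro-F1 score = 2·TP/(2·TP+FP+FN) on pooled counts = 0.6466 (equals overall accuracy in single-label multiclass).

0.6466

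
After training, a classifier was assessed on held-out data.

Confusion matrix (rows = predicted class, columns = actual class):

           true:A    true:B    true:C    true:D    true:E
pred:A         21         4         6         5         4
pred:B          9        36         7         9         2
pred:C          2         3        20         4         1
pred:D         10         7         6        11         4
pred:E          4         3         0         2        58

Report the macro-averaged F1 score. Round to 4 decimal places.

Per-class F1 score (2·TP/(2·TP+FP+FN)):
  A: TP=21, FP=4+6+5+4=19, FN=9+2+10+4=25 → 42/86 = 0.48837
  B: TP=36, FP=9+7+9+2=27, FN=4+3+7+3=17 → 72/116 = 0.62069
  C: TP=20, FP=2+3+4+1=10, FN=6+7+6+0=19 → 40/69 = 0.57971
  D: TP=11, FP=10+7+6+4=27, FN=5+9+4+2=20 → 22/69 = 0.31884
  E: TP=58, FP=4+3+0+2=9, FN=4+2+1+4=11 → 116/136 = 0.85294
Macro-F1 score = mean = (0.48837 + 0.62069 + 0.57971 + 0.31884 + 0.85294) / 5 = 0.5721

0.5721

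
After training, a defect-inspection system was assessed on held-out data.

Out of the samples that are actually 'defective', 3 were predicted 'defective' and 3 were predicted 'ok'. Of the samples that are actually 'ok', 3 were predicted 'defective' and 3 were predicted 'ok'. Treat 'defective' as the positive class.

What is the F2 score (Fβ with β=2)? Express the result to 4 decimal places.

0.5000

Fβ = (1+β²)·TP / ((1+β²)·TP + β²·FN + FP), with β²=4
= 5·3 / (5·3 + 4·3 + 3) = 0.5000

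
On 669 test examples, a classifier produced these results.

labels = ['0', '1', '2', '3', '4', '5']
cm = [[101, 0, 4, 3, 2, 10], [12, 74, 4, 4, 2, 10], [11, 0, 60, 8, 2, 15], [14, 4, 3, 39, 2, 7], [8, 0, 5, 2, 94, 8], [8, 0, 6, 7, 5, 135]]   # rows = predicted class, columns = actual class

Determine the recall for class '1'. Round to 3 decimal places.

0.949

recall = TP/(TP+FN).
1: TP=74, FN=0+0+4+0+0=4 → 74/78 = 0.9487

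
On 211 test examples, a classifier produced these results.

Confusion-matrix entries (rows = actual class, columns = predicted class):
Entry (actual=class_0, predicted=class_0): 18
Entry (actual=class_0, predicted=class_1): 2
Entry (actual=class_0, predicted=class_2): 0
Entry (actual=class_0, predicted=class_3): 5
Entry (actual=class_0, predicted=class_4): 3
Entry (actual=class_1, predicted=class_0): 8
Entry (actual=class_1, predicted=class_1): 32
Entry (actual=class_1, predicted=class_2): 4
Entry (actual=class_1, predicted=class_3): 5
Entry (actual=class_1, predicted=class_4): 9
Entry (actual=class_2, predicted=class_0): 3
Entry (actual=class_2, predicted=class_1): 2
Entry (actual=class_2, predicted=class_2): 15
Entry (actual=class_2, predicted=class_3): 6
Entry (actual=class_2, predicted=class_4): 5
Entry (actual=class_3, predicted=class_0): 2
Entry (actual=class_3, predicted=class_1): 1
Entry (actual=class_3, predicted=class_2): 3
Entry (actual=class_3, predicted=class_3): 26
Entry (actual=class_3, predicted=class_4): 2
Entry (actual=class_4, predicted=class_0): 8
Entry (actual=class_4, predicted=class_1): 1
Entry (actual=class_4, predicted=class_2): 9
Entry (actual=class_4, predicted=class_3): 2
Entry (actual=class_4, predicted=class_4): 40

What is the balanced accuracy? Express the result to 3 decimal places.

0.622

Balanced accuracy = mean of per-class recall.
  class_0: recall = 18/28 = 0.6429
  class_1: recall = 32/58 = 0.5517
  class_2: recall = 15/31 = 0.4839
  class_3: recall = 26/34 = 0.7647
  class_4: recall = 40/60 = 0.6667
Mean = (0.6429 + 0.5517 + 0.4839 + 0.7647 + 0.6667) / 5 = 0.622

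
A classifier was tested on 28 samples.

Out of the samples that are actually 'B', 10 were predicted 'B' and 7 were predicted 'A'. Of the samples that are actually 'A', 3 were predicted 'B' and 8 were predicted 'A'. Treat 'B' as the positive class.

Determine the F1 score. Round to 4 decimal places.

Precision = TP/(TP+FP) = 10/13 = 0.7692
Recall = TP/(TP+FN) = 10/17 = 0.5882
F1 = 2·TP/(2·TP+FP+FN) = 20/30 = 0.6667

0.6667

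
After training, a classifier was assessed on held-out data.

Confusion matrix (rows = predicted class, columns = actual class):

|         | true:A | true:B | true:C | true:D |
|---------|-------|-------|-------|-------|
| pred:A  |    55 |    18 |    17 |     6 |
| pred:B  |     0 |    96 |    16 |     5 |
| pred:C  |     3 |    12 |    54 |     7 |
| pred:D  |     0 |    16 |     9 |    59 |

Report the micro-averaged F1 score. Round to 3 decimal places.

0.708

Micro-averaging pools counts across classes: ΣTP=264, ΣFP=109, ΣFN=109.
Micro-F1 score = 2·TP/(2·TP+FP+FN) on pooled counts = 0.708 (equals overall accuracy in single-label multiclass).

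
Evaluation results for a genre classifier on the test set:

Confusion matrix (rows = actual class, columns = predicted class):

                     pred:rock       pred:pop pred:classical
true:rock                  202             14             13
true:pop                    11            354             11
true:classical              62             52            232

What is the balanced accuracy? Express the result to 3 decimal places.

Balanced accuracy = mean of per-class recall.
  rock: recall = 202/229 = 0.8821
  pop: recall = 354/376 = 0.9415
  classical: recall = 232/346 = 0.6705
Mean = (0.8821 + 0.9415 + 0.6705) / 3 = 0.831

0.831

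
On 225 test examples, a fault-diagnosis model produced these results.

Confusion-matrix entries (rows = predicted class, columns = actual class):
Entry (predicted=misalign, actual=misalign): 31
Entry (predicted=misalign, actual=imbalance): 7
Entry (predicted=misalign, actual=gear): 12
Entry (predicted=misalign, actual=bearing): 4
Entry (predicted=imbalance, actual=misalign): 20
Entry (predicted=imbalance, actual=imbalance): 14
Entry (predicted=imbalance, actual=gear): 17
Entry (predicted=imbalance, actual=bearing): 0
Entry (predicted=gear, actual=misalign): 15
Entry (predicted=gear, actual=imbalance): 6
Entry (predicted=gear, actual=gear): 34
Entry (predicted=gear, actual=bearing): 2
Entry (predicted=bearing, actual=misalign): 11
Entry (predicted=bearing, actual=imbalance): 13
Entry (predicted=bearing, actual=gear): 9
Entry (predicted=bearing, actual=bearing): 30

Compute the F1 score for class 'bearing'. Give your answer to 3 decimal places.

0.606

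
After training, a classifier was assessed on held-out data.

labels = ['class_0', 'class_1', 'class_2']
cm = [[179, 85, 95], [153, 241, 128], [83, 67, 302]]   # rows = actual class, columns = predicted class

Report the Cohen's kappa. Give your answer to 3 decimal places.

0.313

Observed agreement pₒ = trace/N = 722/1333 = 0.5416
Expected agreement pₑ = Σ (rowᵢ·colᵢ)/N² = (359·415 + 522·393 + 452·525)/1333² = 0.3328
κ = (pₒ − pₑ)/(1 − pₑ) = (0.5416 − 0.3328)/(1 − 0.3328) = 0.313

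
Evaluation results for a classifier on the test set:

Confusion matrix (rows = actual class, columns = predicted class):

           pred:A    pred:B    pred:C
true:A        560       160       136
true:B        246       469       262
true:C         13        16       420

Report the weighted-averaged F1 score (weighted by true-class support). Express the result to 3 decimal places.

0.629

Per-class F1 score (2·TP/(2·TP+FP+FN)):
  A: TP=560, FP=246+13=259, FN=160+136=296 → 1120/1675 = 0.6687
  B: TP=469, FP=160+16=176, FN=246+262=508 → 938/1622 = 0.5783
  C: TP=420, FP=136+262=398, FN=13+16=29 → 840/1267 = 0.6630
Weighted-F1 score = Σ (supportᵢ/N)·F1 scoreᵢ with N=2282: (856/2282)·0.6687 + (977/2282)·0.5783 + (449/2282)·0.6630 = 0.629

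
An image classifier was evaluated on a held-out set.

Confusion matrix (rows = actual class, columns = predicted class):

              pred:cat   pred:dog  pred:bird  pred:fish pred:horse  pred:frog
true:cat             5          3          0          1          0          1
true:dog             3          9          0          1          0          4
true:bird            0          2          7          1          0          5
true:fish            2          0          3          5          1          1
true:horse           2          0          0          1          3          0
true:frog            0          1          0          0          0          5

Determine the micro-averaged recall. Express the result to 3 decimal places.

0.515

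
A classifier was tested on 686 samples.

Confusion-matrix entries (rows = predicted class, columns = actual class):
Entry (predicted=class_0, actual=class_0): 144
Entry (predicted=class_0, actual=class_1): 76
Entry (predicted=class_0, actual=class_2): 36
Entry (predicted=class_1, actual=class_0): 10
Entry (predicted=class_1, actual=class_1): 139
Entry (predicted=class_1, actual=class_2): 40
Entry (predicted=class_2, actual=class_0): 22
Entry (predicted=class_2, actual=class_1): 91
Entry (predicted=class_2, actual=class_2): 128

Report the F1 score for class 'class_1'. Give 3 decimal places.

0.562

F1 score = 2·TP/(2·TP+FP+FN).
class_1: TP=139, FP=10+40=50, FN=76+91=167 → 278/495 = 0.5616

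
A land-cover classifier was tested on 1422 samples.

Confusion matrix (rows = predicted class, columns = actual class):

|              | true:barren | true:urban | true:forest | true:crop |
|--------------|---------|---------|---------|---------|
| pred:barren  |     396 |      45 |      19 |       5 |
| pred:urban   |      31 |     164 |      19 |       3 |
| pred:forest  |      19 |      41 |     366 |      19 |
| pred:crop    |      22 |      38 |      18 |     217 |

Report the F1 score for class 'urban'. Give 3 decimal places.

0.650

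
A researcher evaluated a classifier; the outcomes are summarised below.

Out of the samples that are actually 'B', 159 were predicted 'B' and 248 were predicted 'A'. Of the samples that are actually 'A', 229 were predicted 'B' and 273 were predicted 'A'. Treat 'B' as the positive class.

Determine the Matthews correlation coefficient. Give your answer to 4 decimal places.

-0.0659

MCC = (TP·TN − FP·FN) / √((TP+FP)(TP+FN)(TN+FP)(TN+FN))
Numerator = 159·273 − 229·248 = -13385
Denominator = √(388·407·502·521) = √41301666472 = 203228.1144
MCC = -13385 / 203228.1144 = -0.0659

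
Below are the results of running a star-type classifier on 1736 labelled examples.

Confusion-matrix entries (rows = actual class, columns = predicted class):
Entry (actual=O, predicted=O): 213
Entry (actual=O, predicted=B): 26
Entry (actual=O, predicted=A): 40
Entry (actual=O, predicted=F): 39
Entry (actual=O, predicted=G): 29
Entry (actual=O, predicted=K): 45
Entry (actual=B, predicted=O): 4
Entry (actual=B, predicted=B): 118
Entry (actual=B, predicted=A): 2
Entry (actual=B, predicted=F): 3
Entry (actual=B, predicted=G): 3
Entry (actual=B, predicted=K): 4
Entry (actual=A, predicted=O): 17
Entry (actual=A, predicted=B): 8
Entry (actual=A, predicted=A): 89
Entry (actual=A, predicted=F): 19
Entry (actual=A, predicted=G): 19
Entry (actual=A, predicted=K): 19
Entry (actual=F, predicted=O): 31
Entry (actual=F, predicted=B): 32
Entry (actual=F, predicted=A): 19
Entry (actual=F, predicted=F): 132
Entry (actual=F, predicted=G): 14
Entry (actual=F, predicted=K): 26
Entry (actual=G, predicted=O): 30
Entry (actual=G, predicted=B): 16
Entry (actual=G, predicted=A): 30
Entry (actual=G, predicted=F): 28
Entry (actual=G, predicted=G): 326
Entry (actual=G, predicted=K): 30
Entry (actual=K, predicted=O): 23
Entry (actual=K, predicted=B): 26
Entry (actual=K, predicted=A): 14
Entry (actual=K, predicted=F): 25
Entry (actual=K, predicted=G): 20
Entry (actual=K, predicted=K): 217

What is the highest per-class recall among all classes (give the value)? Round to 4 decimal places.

0.8806

Per-class recall (TP/(TP+FN)):
  O: TP=213, FN=26+40+39+29+45=179 → 213/392 = 0.54337
  B: TP=118, FN=4+2+3+3+4=16 → 118/134 = 0.88060
  A: TP=89, FN=17+8+19+19+19=82 → 89/171 = 0.52047
  F: TP=132, FN=31+32+19+14+26=122 → 132/254 = 0.51969
  G: TP=326, FN=30+16+30+28+30=134 → 326/460 = 0.70870
  K: TP=217, FN=23+26+14+25+20=108 → 217/325 = 0.66769
Highest is class 'B' with recall = 0.8806.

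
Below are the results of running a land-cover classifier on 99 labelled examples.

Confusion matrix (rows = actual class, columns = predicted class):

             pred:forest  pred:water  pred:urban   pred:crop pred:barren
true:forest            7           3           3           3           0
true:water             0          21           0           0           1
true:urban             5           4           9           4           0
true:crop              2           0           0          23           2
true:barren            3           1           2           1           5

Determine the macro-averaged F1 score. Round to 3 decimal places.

Per-class F1 score (2·TP/(2·TP+FP+FN)):
  forest: TP=7, FP=0+5+2+3=10, FN=3+3+3+0=9 → 14/33 = 0.4242
  water: TP=21, FP=3+4+0+1=8, FN=0+0+0+1=1 → 42/51 = 0.8235
  urban: TP=9, FP=3+0+0+2=5, FN=5+4+4+0=13 → 18/36 = 0.5000
  crop: TP=23, FP=3+0+4+1=8, FN=2+0+0+2=4 → 46/58 = 0.7931
  barren: TP=5, FP=0+1+0+2=3, FN=3+1+2+1=7 → 10/20 = 0.5000
Macro-F1 score = mean = (0.4242 + 0.8235 + 0.5000 + 0.7931 + 0.5000) / 5 = 0.608

0.608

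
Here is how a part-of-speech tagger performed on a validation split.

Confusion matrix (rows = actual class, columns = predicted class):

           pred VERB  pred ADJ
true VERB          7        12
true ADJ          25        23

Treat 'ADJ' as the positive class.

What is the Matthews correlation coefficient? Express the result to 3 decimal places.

-0.138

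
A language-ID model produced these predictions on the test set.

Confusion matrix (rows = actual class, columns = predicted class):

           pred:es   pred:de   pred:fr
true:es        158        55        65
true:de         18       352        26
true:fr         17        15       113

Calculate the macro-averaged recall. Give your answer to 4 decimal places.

Per-class recall (TP/(TP+FN)):
  es: TP=158, FN=55+65=120 → 158/278 = 0.56835
  de: TP=352, FN=18+26=44 → 352/396 = 0.88889
  fr: TP=113, FN=17+15=32 → 113/145 = 0.77931
Macro-recall = mean = (0.56835 + 0.88889 + 0.77931) / 3 = 0.7455

0.7455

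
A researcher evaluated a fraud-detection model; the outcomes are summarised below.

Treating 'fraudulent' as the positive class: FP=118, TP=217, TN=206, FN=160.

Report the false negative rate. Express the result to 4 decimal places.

FNR = FN/(FN+TP) = 160/(160+217) = 0.4244

0.4244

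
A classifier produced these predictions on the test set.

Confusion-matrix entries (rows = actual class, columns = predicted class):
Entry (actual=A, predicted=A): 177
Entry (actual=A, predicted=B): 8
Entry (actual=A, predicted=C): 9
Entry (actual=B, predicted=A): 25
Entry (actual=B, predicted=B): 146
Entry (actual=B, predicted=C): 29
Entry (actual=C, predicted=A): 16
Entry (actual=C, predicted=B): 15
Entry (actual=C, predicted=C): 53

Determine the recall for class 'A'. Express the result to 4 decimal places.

recall = TP/(TP+FN).
A: TP=177, FN=8+9=17 → 177/194 = 0.91237

0.9124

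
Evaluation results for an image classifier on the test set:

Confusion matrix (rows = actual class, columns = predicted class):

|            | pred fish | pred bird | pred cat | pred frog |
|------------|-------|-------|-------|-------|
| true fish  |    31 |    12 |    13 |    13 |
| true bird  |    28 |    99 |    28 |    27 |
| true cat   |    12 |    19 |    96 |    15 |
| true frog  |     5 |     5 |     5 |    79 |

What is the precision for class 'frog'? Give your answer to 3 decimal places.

0.590

precision = TP/(TP+FP).
frog: TP=79, FP=13+27+15=55 → 79/134 = 0.5896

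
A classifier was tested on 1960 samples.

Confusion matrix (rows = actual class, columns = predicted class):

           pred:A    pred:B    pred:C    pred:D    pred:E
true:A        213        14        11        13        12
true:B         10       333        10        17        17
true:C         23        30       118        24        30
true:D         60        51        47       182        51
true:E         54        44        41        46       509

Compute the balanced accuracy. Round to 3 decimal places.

0.679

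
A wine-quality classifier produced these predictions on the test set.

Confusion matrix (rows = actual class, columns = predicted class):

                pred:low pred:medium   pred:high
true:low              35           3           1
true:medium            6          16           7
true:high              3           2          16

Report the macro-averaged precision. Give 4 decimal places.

0.7413

Per-class precision (TP/(TP+FP)):
  low: TP=35, FP=6+3=9 → 35/44 = 0.79545
  medium: TP=16, FP=3+2=5 → 16/21 = 0.76190
  high: TP=16, FP=1+7=8 → 16/24 = 0.66667
Macro-precision = mean = (0.79545 + 0.76190 + 0.66667) / 3 = 0.7413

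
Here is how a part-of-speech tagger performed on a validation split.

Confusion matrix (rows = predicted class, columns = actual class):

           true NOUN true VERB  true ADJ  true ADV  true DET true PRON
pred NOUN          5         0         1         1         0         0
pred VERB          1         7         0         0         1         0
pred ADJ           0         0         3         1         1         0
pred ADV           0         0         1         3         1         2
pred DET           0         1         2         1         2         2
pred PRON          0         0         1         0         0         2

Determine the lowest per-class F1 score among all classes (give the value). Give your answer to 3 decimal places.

0.308

Per-class F1 score (2·TP/(2·TP+FP+FN)):
  NOUN: TP=5, FP=0+1+1+0+0=2, FN=1+0+0+0+0=1 → 10/13 = 0.7692
  VERB: TP=7, FP=1+0+0+1+0=2, FN=0+0+0+1+0=1 → 14/17 = 0.8235
  ADJ: TP=3, FP=0+0+1+1+0=2, FN=1+0+1+2+1=5 → 6/13 = 0.4615
  ADV: TP=3, FP=0+0+1+1+2=4, FN=1+0+1+1+0=3 → 6/13 = 0.4615
  DET: TP=2, FP=0+1+2+1+2=6, FN=0+1+1+1+0=3 → 4/13 = 0.3077
  PRON: TP=2, FP=0+0+1+0+0=1, FN=0+0+0+2+2=4 → 4/9 = 0.4444
Lowest is class 'DET' with F1 score = 0.308.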